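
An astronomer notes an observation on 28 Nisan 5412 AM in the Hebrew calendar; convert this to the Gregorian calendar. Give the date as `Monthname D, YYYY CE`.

April 6, 1652 CE

Both dates share Julian Day Number 2324537; in the Gregorian calendar that is 6 April 1652 CE.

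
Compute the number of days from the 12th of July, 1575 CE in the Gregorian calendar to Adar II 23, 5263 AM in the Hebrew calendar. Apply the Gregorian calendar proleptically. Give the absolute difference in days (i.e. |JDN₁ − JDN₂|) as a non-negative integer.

26401

First date → JDN 2296509; second date → JDN 2270108.
The interval is |2296509 − 2270108| = 26401 days.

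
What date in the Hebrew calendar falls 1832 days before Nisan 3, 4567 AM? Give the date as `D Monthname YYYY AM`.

The starting date is JDN 2015888; 2015888 − 1832 = 2014056.
JDN 2014056 corresponds to 2 Nisan 4562 AM.

2 Nisan 4562 AM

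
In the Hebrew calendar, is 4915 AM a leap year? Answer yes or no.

no

Hebrew year 4915 is year 13 of its 19-year Metonic cycle; leap years are at positions 3, 6, 8, 11, 14, 17, 19, so it is a common year (12 months).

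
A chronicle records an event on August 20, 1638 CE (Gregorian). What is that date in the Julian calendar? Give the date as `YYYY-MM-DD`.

At this point the Julian calendar is 10 days behind the Gregorian.
20 August 1638 Gregorian − 10 days → 10 August 1638 Julian.

1638-08-10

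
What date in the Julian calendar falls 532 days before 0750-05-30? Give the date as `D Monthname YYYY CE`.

14 December 748 CE

Counting 532 days back from JDN 1995145 reaches JDN 1994613, which is 14 December 748 CE.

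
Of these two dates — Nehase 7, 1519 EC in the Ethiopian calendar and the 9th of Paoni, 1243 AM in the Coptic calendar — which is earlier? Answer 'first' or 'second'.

second

The two dates have Julian Day Numbers 2279006 and 2278948 respectively.
Since 2278948 < 2279006, the second date comes first.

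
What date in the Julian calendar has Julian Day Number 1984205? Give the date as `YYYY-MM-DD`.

The proleptic Gregorian equivalent of JDN 1984205 is 20 June 720.
In the Julian calendar that day is 0720-06-16.

0720-06-16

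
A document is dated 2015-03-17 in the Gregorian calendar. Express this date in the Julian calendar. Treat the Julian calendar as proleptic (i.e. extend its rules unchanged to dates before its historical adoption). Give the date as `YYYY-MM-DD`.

For dates in this range the Gregorian date is 13 days ahead of the Julian.
17 March 2015 Gregorian − 13 days → 4 March 2015 Julian.

2015-03-04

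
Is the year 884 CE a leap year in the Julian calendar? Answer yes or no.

884 mod 4 = 0, so it is a leap year in the Julian calendar.

yes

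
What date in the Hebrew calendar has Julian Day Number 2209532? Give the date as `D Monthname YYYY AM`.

The proleptic Gregorian equivalent of JDN 2209532 is 23 May 1337.
In the Hebrew calendar that day is 14 Sivan 5097 AM.

14 Sivan 5097 AM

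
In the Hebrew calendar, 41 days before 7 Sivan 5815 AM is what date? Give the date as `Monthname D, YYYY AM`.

JDN of 7 Sivan 5815 AM = 2471787.
2471787 − 41 = 2471746.
JDN 2471746 in the Hebrew calendar is Nisan 25, 5815 AM.

Nisan 25, 5815 AM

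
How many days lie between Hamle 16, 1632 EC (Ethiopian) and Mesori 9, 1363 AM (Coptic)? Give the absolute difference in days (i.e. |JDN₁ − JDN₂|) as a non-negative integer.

JDN of the first date = 2320259.
JDN of the second date = 2322838.
|2322838 − 2320259| = 2579.

2579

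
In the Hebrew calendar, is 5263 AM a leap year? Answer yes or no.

yes

Hebrew year 5263 is year 19 of its 19-year Metonic cycle; leap years are at positions 3, 6, 8, 11, 14, 17, 19, so it is a leap year (13 months).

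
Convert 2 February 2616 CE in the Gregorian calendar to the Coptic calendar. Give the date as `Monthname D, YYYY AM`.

Tobi 19, 2332 AM

Julian Day Number of the source date = 2676566.
Converting JDN 2676566 to the Coptic calendar gives 19 Tobi 2332 AM.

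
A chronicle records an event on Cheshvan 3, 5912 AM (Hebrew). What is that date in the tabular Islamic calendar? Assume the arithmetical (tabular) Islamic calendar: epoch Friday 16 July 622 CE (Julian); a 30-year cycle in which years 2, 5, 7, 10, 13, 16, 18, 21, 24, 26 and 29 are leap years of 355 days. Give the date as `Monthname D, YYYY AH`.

Julian Day Number of the source date = 2506982.
Converting JDN 2506982 to the tabular Islamic calendar gives 2 Rabi' al-Awwal 1577 AH.

Rabi' al-Awwal 2, 1577 AH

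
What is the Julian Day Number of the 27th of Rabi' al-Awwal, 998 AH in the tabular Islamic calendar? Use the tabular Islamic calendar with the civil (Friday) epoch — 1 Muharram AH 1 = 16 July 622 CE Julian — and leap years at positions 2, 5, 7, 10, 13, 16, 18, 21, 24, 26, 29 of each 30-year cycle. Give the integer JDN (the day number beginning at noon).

In the Gregorian calendar the same day is 3 February 1590.
JDN 2299161 is 15 October 1582 CE (Gregorian); the target day is +2668 days from there, so JDN = 2301829.

2301829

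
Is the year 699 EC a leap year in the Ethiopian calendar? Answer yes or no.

699 mod 4 = 3; in the Ethiopian calendar a year is leap when year mod 4 = 3, so it is a leap year.

yes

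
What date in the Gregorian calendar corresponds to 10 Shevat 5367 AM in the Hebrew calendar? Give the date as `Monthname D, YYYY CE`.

Both dates share Julian Day Number 2308042; in the Gregorian calendar that is 7 February 1607 CE.

February 7, 1607 CE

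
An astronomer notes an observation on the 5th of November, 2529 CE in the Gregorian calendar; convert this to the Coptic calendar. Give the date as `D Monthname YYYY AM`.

Julian Day Number of the source date = 2645067.
Converting JDN 2645067 to the Coptic calendar gives 22 Paopi 2246 AM.

22 Paopi 2246 AM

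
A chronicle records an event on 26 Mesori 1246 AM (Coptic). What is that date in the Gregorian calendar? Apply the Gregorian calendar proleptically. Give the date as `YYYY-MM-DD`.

1530-08-29

Both dates share Julian Day Number 2280121; in the Gregorian calendar that is 29 August 1530 CE.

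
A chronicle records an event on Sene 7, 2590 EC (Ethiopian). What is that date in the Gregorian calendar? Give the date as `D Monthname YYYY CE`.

18 June 2598 CE

Both dates share Julian Day Number 2670129; in the Gregorian calendar that is 18 June 2598 CE.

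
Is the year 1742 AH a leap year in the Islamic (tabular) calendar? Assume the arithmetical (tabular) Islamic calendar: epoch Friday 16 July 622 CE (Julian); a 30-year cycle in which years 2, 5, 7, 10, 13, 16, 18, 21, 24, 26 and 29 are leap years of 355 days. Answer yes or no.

yes

Year 1742 AH is year 2 of its 30-year cycle; leap positions are 2, 5, 7, 10, 13, 16, 18, 21, 24, 26, 29, so it is a leap year (355 days).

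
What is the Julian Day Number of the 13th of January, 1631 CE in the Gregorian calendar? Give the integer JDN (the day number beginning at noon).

2316783

JDN 2299161 is 15 October 1582 CE (Gregorian); the target day is +17622 days from there, so JDN = 2316783.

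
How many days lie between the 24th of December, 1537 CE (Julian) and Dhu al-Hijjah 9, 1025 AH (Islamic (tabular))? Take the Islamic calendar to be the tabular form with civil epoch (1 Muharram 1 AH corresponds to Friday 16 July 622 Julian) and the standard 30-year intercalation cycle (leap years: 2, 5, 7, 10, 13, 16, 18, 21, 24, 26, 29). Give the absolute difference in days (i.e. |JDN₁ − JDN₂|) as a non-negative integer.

First date → JDN 2282805; second date → JDN 2311644.
The interval is |2282805 − 2311644| = 28839 days.

28839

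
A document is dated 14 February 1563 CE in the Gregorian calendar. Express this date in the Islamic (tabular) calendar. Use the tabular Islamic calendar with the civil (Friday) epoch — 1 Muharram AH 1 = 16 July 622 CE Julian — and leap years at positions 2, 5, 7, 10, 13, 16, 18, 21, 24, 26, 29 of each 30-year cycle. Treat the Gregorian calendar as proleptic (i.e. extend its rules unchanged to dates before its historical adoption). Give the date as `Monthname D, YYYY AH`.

Julian Day Number of the source date = 2291978.
Converting JDN 2291978 to the tabular Islamic calendar gives 10 Jumada al-Thani 970 AH.

Jumada al-Thani 10, 970 AH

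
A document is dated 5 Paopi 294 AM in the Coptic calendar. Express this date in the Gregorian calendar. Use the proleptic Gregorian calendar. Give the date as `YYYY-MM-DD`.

Both dates share Julian Day Number 1932082; in the Gregorian calendar that is 4 October 577 CE.

0577-10-04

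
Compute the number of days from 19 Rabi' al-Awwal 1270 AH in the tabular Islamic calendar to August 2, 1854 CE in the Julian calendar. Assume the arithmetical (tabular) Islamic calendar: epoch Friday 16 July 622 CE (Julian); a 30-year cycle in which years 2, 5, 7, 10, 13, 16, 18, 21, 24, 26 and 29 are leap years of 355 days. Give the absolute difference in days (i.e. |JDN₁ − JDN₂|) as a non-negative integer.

First date → JDN 2398208; second date → JDN 2398445.
The interval is |2398208 − 2398445| = 237 days.

237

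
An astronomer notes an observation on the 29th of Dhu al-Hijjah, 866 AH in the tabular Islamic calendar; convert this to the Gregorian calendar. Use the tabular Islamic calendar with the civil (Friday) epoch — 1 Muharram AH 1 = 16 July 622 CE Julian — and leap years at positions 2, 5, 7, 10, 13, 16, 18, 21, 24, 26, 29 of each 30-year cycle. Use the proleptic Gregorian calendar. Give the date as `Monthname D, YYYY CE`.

Julian Day Number of the source date = 2255320.
Converting JDN 2255320 to the Gregorian calendar gives 3 October 1462 CE.

October 3, 1462 CE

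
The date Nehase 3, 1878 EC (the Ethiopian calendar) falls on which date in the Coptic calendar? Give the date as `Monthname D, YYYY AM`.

The source date corresponds to 8 August 1886 in the Gregorian calendar (JDN 2410127).
That day falls on 3 Mesori 1602 AM in the Coptic calendar.

Mesori 3, 1602 AM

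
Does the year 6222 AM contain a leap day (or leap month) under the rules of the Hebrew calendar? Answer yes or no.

Hebrew year 6222 is year 9 of its 19-year Metonic cycle; leap years are at positions 3, 6, 8, 11, 14, 17, 19, so it is a common year (12 months).

no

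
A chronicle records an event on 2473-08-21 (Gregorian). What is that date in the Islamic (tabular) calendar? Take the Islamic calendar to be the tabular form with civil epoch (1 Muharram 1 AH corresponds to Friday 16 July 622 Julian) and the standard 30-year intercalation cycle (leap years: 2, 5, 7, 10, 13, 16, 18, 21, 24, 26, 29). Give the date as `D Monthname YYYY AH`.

Both dates share Julian Day Number 2624538; in the tabular Islamic calendar that is 27 Dhu al-Qa'dah 1908 AH.

27 Dhu al-Qa'dah 1908 AH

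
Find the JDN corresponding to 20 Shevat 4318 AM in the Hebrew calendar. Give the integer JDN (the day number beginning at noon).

1924893

In the proleptic Gregorian calendar the same day is 28 January 558.
JDN 2299161 is 15 October 1582 CE (Gregorian); the target day is −374268 days from there, so JDN = 1924893.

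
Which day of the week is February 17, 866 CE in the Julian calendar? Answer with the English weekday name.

This is JDN 2037412 (21 February 866 Gregorian).
Since JDN mod 7 = 6 (0 = Monday), the day is Sunday.

Sunday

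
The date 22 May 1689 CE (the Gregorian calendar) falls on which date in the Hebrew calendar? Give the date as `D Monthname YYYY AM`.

3 Sivan 5449 AM

Julian Day Number of the source date = 2338097.
Converting JDN 2338097 to the Hebrew calendar gives 3 Sivan 5449 AM.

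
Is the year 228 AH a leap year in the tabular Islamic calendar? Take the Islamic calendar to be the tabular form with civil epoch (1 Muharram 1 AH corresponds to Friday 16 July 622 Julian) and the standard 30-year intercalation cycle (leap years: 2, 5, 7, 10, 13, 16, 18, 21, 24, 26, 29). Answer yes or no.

yes

Year 228 AH is year 18 of its 30-year cycle; leap positions are 2, 5, 7, 10, 13, 16, 18, 21, 24, 26, 29, so it is a leap year (355 days).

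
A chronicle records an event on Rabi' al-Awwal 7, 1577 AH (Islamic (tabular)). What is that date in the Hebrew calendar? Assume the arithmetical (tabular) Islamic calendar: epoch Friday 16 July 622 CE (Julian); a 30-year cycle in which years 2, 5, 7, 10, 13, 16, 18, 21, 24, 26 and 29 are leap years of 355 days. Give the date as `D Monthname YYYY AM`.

8 Cheshvan 5912 AM

Julian Day Number of the source date = 2506987.
Converting JDN 2506987 to the Hebrew calendar gives 8 Cheshvan 5912 AM.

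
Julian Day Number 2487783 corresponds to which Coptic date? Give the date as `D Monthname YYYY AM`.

11 Paremhat 1815 AM

JDN 2487783 is 20 March 2099 in the Gregorian calendar.
In the Coptic calendar that day is 11 Paremhat 1815 AM.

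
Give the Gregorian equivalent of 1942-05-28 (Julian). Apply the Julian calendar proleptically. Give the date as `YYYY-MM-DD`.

The Julian–Gregorian offset here is 13 days (Julian trailing).
28 May 1942 Julian + 13 days → 10 June 1942 Gregorian.

1942-06-10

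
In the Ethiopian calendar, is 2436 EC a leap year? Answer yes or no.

2436 mod 4 = 0; in the Ethiopian calendar a year is leap when year mod 4 = 3, so it is a common year.

no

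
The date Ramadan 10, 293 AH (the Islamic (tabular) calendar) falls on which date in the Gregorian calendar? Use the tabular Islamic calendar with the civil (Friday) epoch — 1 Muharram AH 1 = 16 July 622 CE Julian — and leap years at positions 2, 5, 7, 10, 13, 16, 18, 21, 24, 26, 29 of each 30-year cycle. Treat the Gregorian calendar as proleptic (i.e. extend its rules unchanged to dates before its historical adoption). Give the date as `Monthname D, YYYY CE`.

Both dates share Julian Day Number 2052160; in the Gregorian calendar that is 10 July 906 CE.

July 10, 906 CE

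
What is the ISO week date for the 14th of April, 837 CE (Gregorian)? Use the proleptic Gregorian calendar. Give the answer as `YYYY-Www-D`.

The weekday is Tuesday (ISO weekday 2).
That Tuesday belongs to ISO week 16 of ISO year 837.

0837-W16-2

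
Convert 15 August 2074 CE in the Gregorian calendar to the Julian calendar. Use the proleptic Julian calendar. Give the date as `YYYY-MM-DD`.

2074-08-02

At this point the Julian calendar is 13 days behind the Gregorian.
15 August 2074 Gregorian − 13 days → 2 August 2074 Julian.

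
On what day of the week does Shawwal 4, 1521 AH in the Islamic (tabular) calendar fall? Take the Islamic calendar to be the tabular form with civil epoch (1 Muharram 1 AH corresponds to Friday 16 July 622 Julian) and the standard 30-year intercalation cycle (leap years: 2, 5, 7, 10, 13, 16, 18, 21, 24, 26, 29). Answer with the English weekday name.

In the Gregorian calendar this is 7 January 2098 (JDN 2487346).
Since JDN mod 7 = 1 (0 = Monday), the day is Tuesday.

Tuesday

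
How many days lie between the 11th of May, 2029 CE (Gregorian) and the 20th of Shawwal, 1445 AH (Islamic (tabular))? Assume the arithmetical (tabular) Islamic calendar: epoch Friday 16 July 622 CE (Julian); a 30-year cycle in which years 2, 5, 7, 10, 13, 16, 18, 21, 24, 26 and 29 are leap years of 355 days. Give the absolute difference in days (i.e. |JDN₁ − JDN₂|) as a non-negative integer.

First date → JDN 2462268; second date → JDN 2460430.
The interval is |2462268 − 2460430| = 1838 days.

1838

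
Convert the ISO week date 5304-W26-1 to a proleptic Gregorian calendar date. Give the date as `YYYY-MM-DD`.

5304-06-23

ISO week 1 of 5304 is the week containing the first Thursday of 5304.
Week 26, day 1 (Monday) lands on 5304-06-23.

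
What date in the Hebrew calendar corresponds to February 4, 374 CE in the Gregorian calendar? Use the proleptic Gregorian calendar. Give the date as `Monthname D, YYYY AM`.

Adar I 5, 4134 AM

Both dates share Julian Day Number 1857695; in the Hebrew calendar that is 5 Adar I 4134 AM.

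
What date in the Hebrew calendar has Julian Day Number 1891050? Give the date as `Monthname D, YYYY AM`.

Sivan 20, 4225 AM

The proleptic Gregorian equivalent of JDN 1891050 is 1 June 465.
In the Hebrew calendar that day is Sivan 20, 4225 AM.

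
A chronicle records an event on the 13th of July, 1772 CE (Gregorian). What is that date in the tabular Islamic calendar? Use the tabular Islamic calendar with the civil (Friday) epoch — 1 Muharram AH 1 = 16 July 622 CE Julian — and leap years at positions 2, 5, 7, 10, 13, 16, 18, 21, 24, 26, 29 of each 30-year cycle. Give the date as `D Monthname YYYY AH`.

Both dates share Julian Day Number 2368464; in the tabular Islamic calendar that is 12 Rabi' al-Thani 1186 AH.

12 Rabi' al-Thani 1186 AH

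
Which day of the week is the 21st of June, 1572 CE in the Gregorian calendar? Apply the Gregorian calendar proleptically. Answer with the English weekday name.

Wednesday

Since JDN mod 7 = 2 (0 = Monday), the day is Wednesday.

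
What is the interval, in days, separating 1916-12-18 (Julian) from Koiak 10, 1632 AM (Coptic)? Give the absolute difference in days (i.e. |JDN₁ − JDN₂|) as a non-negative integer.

377

First date → JDN 2421229; second date → JDN 2420852.
The interval is |2421229 − 2420852| = 377 days.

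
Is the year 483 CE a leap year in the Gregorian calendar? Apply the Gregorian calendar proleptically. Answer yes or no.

483 is not divisible by 4, so it is a common year.

no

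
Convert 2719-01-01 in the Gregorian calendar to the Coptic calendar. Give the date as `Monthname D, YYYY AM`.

Both dates share Julian Day Number 2714154; in the Coptic calendar that is 17 Koiak 2435 AM.

Koiak 17, 2435 AM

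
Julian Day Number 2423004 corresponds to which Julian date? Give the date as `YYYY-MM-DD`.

JDN 2423004 is 10 November 1921 in the Gregorian calendar.
In the Julian calendar that day is 1921-10-28.

1921-10-28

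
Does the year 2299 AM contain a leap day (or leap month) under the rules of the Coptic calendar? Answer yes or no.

2299 mod 4 = 3; in the Coptic calendar a year is leap when year mod 4 = 3, so it is a leap year.

yes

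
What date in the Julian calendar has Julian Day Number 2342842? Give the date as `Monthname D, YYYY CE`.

The Gregorian equivalent of JDN 2342842 is 20 May 1702.
In the Julian calendar that day is May 9, 1702 CE.

May 9, 1702 CE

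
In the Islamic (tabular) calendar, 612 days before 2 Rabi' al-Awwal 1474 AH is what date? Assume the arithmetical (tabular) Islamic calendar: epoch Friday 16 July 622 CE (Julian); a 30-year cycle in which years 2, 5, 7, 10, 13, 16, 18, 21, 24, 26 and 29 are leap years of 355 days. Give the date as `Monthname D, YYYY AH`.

The starting date is JDN 2470482; 2470482 − 612 = 2469870.
JDN 2469870 corresponds to Jumada al-Thani 10, 1472 AH.

Jumada al-Thani 10, 1472 AH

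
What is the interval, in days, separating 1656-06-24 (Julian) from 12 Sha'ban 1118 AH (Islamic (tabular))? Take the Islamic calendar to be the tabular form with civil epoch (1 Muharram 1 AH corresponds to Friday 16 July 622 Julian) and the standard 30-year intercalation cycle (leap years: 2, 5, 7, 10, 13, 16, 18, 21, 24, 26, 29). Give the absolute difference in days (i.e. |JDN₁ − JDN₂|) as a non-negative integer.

18399

JDN of the first date = 2326087.
JDN of the second date = 2344486.
|2344486 − 2326087| = 18399.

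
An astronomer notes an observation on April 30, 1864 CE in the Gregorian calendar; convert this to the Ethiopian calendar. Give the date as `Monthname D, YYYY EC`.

Julian Day Number of the source date = 2401992.
Converting JDN 2401992 to the Ethiopian calendar gives 23 Miyazya 1856 EC.

Miyazya 23, 1856 EC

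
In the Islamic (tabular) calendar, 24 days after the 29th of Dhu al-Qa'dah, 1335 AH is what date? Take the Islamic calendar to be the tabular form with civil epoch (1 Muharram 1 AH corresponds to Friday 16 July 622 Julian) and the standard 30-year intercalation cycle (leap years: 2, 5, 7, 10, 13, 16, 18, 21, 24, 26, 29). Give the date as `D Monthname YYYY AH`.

23 Dhu al-Hijjah 1335 AH

Counting 24 days forward from JDN 2421488 reaches JDN 2421512, which is 23 Dhu al-Hijjah 1335 AH.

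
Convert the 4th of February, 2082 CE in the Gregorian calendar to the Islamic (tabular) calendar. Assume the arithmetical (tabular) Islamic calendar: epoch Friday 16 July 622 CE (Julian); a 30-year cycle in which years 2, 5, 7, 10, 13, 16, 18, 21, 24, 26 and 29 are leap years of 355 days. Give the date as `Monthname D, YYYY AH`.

Both dates share Julian Day Number 2481530; in the tabular Islamic calendar that is 6 Jumada al-Awwal 1505 AH.

Jumada al-Awwal 6, 1505 AH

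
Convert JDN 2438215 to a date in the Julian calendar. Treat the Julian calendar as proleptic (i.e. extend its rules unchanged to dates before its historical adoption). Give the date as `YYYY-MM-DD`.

1963-06-21

The Gregorian equivalent of JDN 2438215 is 4 July 1963.
In the Julian calendar that day is 1963-06-21.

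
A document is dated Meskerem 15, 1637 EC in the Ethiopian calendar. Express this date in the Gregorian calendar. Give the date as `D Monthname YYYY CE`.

22 September 1644 CE

Both dates share Julian Day Number 2321784; in the Gregorian calendar that is 22 September 1644 CE.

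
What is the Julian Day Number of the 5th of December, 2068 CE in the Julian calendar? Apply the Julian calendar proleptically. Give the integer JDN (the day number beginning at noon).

2476734

In the Gregorian calendar the same day is 18 December 2068.
JDN 2451545 is 1 January 2000 CE (Gregorian); the target day is +25189 days from there, so JDN = 2476734.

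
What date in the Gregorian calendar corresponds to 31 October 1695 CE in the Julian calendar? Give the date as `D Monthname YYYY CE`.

10 November 1695 CE

The Julian–Gregorian offset here is 10 days (Julian trailing).
31 October 1695 Julian + 10 days → 10 November 1695 Gregorian.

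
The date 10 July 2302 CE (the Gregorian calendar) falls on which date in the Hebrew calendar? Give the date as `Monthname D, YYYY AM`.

Tammuz 12, 6062 AM

Both dates share Julian Day Number 2562038; in the Hebrew calendar that is 12 Tammuz 6062 AM.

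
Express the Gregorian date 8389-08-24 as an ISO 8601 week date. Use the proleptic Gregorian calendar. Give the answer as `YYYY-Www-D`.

The weekday is Thursday (ISO weekday 4).
That Thursday belongs to ISO week 34 of ISO year 8389.

8389-W34-4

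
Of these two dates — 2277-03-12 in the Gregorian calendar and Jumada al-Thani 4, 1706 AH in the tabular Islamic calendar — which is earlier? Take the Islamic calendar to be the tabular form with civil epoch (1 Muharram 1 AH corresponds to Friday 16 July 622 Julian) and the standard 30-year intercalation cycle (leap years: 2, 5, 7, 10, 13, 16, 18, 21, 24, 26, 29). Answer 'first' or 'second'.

second

First date → JDN 2552788; second date → JDN 2552786.
JDN 2552786 < JDN 2552788, so the second date is earlier.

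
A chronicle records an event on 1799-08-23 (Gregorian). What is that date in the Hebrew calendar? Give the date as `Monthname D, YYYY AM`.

Av 22, 5559 AM

Julian Day Number of the source date = 2378366.
Converting JDN 2378366 to the Hebrew calendar gives 22 Av 5559 AM.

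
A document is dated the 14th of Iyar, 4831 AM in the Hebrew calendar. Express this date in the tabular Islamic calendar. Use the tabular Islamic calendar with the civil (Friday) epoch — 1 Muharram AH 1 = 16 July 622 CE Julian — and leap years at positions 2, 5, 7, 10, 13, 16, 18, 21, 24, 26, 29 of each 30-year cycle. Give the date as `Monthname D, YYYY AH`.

Rajab 14, 463 AH

The source date corresponds to 23 April 1071 in the proleptic Gregorian calendar (JDN 2112347).
That day falls on 14 Rajab 463 AH in the tabular Islamic calendar.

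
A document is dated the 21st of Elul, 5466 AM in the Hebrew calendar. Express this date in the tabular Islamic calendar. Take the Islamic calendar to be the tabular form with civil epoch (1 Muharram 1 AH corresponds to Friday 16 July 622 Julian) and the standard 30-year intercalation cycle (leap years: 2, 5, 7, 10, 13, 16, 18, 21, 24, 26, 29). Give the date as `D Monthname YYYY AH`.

21 Jumada al-Awwal 1118 AH

Julian Day Number of the source date = 2344406.
Converting JDN 2344406 to the tabular Islamic calendar gives 21 Jumada al-Awwal 1118 AH.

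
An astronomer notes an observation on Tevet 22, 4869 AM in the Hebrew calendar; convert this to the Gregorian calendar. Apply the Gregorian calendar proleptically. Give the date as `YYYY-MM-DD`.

Both dates share Julian Day Number 2126116; in the Gregorian calendar that is 3 January 1109 CE.

1109-01-03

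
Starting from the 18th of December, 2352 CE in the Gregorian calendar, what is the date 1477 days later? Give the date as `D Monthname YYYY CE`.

3 January 2357 CE

JDN of the 18th of December, 2352 CE = 2580462.
2580462 + 1477 = 2581939.
JDN 2581939 in the Gregorian calendar is 3 January 2357 CE.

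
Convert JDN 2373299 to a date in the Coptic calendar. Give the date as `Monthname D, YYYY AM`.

JDN 2373299 is 8 October 1785 in the Gregorian calendar.
In the Coptic calendar that day is Thout 30, 1502 AM.

Thout 30, 1502 AM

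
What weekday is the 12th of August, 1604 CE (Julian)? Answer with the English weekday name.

In the Gregorian calendar this is 22 August 1604 (JDN 2307143).
2307143 ≡ 6 (mod 7); counting from Monday = 0 gives Sunday.

Sunday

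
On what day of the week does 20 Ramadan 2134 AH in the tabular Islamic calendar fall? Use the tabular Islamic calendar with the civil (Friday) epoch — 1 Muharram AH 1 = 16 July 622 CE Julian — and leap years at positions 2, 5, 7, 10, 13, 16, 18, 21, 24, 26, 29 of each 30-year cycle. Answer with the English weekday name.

In the Gregorian calendar this is 23 September 2692 (JDN 2704559).
2704559 ≡ 4 (mod 7); counting from Monday = 0 gives Friday.

Friday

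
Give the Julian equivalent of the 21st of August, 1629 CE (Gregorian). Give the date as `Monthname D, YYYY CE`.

At this point the Julian calendar is 10 days behind the Gregorian.
21 August 1629 Gregorian − 10 days → 11 August 1629 Julian.

August 11, 1629 CE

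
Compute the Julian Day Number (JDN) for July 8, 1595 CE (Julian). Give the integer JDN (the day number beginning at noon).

In the Gregorian calendar the same day is 18 July 1595.
JDN 2451545 is 1 January 2000 CE (Gregorian); the target day is −147725 days from there, so JDN = 2303820.

2303820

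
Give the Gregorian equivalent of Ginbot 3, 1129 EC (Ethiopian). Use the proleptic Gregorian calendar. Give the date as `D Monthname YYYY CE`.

5 May 1137 CE

Both dates share Julian Day Number 2136465; in the Gregorian calendar that is 5 May 1137 CE.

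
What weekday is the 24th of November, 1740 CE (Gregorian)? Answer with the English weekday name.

Thursday

JDN 2356910 mod 7 = 3, and JDN 0 was a Monday, so this is a Thursday.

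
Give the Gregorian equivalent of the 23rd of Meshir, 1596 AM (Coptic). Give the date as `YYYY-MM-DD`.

1880-03-01

Both dates share Julian Day Number 2407776; in the Gregorian calendar that is 1 March 1880 CE.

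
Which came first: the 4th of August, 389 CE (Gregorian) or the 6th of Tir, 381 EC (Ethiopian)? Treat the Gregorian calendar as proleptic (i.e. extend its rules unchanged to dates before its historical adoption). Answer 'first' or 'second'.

second

Converting both to JDN: 1863355 vs 1863141; the smaller is the second.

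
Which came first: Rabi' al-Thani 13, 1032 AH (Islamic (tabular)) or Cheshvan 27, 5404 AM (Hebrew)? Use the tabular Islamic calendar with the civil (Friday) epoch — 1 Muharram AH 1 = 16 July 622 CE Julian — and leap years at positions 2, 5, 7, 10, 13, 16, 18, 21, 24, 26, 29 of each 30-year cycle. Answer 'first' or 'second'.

Converting both to JDN: 2313893 vs 2321466; the smaller is the first.

first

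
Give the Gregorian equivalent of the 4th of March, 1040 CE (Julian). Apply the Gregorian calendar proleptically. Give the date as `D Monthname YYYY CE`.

At this point the Julian calendar is 6 days behind the Gregorian.
4 March 1040 Julian + 6 days → 10 March 1040 Gregorian.

10 March 1040 CE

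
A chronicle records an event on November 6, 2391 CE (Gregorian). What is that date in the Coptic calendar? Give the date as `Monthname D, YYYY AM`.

Paopi 23, 2108 AM

Both dates share Julian Day Number 2594664; in the Coptic calendar that is 23 Paopi 2108 AM.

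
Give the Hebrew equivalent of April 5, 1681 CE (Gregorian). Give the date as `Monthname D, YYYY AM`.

Nisan 17, 5441 AM

Both dates share Julian Day Number 2335128; in the Hebrew calendar that is 17 Nisan 5441 AM.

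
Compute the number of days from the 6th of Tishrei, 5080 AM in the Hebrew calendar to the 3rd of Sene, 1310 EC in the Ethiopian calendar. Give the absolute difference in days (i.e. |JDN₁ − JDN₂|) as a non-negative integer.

JDN of the first date = 2203085.
JDN of the second date = 2202605.
|2202605 − 2203085| = 480.

480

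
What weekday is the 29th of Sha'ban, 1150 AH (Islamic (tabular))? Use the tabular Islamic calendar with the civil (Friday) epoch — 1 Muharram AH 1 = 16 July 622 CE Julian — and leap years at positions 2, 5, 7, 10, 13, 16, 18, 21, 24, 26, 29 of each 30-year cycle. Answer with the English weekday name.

Sunday

In the Gregorian calendar this is 22 December 1737 (JDN 2355842).
JDN 2355842 mod 7 = 6, and JDN 0 was a Monday, so this is a Sunday.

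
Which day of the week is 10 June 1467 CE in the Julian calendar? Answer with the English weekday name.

Equivalently 19 June 1467 Gregorian, JDN 2257040.
Since JDN mod 7 = 2 (0 = Monday), the day is Wednesday.

Wednesday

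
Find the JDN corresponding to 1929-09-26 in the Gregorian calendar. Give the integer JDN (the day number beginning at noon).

2425881

JDN 2451545 is 1 January 2000 CE (Gregorian); the target day is −25664 days from there, so JDN = 2425881.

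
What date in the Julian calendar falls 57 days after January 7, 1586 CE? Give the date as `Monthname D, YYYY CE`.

JDN of January 7, 1586 CE = 2300351.
2300351 + 57 = 2300408.
JDN 2300408 in the Julian calendar is March 5, 1586 CE.

March 5, 1586 CE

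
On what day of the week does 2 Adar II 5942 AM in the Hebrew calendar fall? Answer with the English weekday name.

Thursday

Equivalently 7 March 2182 Gregorian, JDN 2518085.
2518085 ≡ 3 (mod 7); counting from Monday = 0 gives Thursday.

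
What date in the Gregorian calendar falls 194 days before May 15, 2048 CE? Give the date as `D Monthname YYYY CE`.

Counting 194 days back from JDN 2469212 reaches JDN 2469018, which is 3 November 2047 CE.

3 November 2047 CE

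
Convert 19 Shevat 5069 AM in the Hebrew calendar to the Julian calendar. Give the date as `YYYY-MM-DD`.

Julian Day Number of the source date = 2199201.
Converting JDN 2199201 to the Julian calendar gives 31 January 1309 CE.

1309-01-31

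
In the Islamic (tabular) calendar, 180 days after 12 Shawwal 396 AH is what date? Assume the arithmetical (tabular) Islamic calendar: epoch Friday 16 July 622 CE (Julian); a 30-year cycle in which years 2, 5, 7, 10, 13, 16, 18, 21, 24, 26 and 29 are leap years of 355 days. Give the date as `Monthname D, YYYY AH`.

The starting date is JDN 2088692; 2088692 + 180 = 2088872.
JDN 2088872 corresponds to Rabi' al-Thani 15, 397 AH.

Rabi' al-Thani 15, 397 AH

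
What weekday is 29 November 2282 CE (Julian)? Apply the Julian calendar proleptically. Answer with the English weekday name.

Thursday

In the Gregorian calendar this is 14 December 2282 (JDN 2554891).
2554891 ≡ 3 (mod 7); counting from Monday = 0 gives Thursday.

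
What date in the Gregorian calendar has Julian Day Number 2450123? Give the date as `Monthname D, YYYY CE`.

Counting from JDN 2299161 = 15 Oct 1582 gives an offset of 150962 days.

February 9, 1996 CE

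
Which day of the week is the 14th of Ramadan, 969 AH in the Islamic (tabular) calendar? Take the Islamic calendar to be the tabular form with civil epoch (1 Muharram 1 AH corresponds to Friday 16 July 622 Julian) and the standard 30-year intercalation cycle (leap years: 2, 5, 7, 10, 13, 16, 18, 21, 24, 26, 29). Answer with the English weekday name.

Monday

Equivalently 28 May 1562 Gregorian, JDN 2291716.
Since JDN mod 7 = 0 (0 = Monday), the day is Monday.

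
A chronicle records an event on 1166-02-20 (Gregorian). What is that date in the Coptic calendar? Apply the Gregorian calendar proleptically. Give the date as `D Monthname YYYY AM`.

19 Meshir 882 AM

Both dates share Julian Day Number 2146983; in the Coptic calendar that is 19 Meshir 882 AM.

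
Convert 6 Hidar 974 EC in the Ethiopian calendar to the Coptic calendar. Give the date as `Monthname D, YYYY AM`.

Hathor 6, 698 AM

Julian Day Number of the source date = 2079674.
Converting JDN 2079674 to the Coptic calendar gives 6 Hathor 698 AM.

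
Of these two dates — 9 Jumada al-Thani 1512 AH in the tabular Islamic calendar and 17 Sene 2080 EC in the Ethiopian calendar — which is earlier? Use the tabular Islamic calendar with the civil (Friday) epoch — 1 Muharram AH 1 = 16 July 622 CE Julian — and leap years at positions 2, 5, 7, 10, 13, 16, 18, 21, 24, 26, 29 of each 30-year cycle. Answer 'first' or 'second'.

second

Converting both to JDN: 2484044 vs 2483862; the smaller is the second.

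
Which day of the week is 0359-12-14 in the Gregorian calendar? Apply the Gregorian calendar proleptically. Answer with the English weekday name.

Monday

1852529 ≡ 0 (mod 7); counting from Monday = 0 gives Monday.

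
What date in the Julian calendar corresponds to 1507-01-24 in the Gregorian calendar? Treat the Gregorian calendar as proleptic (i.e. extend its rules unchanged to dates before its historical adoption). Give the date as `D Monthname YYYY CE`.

The Julian–Gregorian offset here is 10 days (Julian trailing).
24 January 1507 Gregorian − 10 days → 14 January 1507 Julian.

14 January 1507 CE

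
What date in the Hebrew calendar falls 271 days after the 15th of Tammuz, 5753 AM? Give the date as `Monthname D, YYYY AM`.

Nisan 20, 5754 AM

Counting 271 days forward from JDN 2449173 reaches JDN 2449444, which is Nisan 20, 5754 AM.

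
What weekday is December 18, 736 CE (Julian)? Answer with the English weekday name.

Equivalently 22 December 736 Gregorian, JDN 1990234.
JDN 1990234 mod 7 = 1, and JDN 0 was a Monday, so this is a Tuesday.

Tuesday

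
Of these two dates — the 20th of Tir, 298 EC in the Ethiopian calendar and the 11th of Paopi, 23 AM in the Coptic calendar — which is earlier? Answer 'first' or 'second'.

Converting both to JDN: 1832839 vs 1833105; the smaller is the first.

first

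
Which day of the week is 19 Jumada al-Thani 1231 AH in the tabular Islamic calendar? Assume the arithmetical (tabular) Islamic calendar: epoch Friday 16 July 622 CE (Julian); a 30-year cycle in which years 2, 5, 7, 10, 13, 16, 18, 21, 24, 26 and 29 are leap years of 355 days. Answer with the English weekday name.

In the Gregorian calendar this is 17 May 1816 (JDN 2384477).
JDN 2384477 mod 7 = 4, and JDN 0 was a Monday, so this is a Friday.

Friday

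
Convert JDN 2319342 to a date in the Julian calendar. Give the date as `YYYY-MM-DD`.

1638-01-05

JDN 2319342 is 15 January 1638 in the Gregorian calendar.
In the Julian calendar that day is 1638-01-05.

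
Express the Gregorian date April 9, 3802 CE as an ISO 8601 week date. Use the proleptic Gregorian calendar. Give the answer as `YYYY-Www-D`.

The weekday is Friday (ISO weekday 5).
That Friday belongs to ISO week 14 of ISO year 3802.

3802-W14-5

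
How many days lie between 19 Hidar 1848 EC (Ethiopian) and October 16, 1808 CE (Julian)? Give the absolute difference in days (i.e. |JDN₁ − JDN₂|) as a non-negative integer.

17197

JDN of the first date = 2398916.
JDN of the second date = 2381719.
|2381719 − 2398916| = 17197.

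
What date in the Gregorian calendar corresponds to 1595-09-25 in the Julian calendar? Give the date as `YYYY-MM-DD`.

For dates in this range the Gregorian date is 10 days ahead of the Julian.
25 September 1595 Julian + 10 days → 5 October 1595 Gregorian.

1595-10-05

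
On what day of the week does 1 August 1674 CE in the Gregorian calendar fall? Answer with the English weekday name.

JDN 2332689 mod 7 = 2, and JDN 0 was a Monday, so this is a Wednesday.

Wednesday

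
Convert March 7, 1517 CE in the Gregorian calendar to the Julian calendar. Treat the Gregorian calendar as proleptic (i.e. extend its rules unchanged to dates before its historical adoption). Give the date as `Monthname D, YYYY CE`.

For dates in this range the Gregorian date is 10 days ahead of the Julian.
7 March 1517 Gregorian − 10 days → 25 February 1517 Julian.

February 25, 1517 CE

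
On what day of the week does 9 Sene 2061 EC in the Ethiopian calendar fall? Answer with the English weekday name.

Equivalently 16 June 2069 Gregorian, JDN 2476914.
Since JDN mod 7 = 6 (0 = Monday), the day is Sunday.

Sunday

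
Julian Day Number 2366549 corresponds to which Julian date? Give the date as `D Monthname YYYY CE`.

5 April 1767 CE

The Gregorian equivalent of JDN 2366549 is 16 April 1767.
In the Julian calendar that day is 5 April 1767 CE.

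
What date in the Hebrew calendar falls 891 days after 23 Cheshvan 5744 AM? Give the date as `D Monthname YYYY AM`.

28 Adar II 5746 AM

JDN of 23 Cheshvan 5744 AM = 2445638.
2445638 + 891 = 2446529.
JDN 2446529 in the Hebrew calendar is 28 Adar II 5746 AM.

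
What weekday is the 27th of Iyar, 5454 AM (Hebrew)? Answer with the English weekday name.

Saturday

This is JDN 2339923 (22 May 1694 Gregorian).
2339923 ≡ 5 (mod 7); counting from Monday = 0 gives Saturday.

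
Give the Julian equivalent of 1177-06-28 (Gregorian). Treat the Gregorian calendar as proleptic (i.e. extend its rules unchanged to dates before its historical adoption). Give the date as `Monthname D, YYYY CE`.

June 21, 1177 CE

The Julian–Gregorian offset here is 7 days (Julian trailing).
28 June 1177 Gregorian − 7 days → 21 June 1177 Julian.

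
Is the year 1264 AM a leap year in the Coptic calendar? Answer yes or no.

no

1264 mod 4 = 0; in the Coptic calendar a year is leap when year mod 4 = 3, so it is a common year.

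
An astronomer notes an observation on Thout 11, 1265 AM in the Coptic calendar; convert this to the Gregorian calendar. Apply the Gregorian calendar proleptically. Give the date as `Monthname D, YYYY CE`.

September 18, 1548 CE

Both dates share Julian Day Number 2286716; in the Gregorian calendar that is 18 September 1548 CE.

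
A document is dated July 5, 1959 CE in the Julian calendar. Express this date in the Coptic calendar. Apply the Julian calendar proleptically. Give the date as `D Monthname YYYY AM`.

The source date corresponds to 18 July 1959 in the Gregorian calendar (JDN 2436768).
That day falls on 11 Epip 1675 AM in the Coptic calendar.

11 Epip 1675 AM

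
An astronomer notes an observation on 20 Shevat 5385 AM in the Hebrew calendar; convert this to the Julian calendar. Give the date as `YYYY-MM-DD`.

Both dates share Julian Day Number 2314607; in the Julian calendar that is 18 January 1625 CE.

1625-01-18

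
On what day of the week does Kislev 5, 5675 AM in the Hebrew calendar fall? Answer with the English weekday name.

Monday

Equivalently 23 November 1914 Gregorian, JDN 2420460.
Since JDN mod 7 = 0 (0 = Monday), the day is Monday.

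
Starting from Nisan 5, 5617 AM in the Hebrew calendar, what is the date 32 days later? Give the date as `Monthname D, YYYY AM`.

The starting date is JDN 2399404; 2399404 + 32 = 2399436.
JDN 2399436 corresponds to Iyar 7, 5617 AM.

Iyar 7, 5617 AM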